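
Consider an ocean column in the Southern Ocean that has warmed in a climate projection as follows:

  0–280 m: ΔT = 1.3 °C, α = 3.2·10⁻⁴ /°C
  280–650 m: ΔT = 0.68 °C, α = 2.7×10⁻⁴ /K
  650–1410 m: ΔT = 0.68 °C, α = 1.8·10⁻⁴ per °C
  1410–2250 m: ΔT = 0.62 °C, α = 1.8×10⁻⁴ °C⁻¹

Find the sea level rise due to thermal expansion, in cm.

37.1 cm of thermosteric rise

Layer 1: 1.3 × 280 × 3.2×10⁻⁴ = 0.11648 m
Layer 2: 0.68 × 370 × 2.7×10⁻⁴ = 0.067932 m
1.8×10⁻⁴ × 0.68 × 760 = 0.093024 m
840 × 1.8×10⁻⁴ × 0.62 = 0.093744 m
Δh = 0.11648 + 0.067932 + 0.093024 + 0.093744 = 0.37118 m ≈ 37.1 cm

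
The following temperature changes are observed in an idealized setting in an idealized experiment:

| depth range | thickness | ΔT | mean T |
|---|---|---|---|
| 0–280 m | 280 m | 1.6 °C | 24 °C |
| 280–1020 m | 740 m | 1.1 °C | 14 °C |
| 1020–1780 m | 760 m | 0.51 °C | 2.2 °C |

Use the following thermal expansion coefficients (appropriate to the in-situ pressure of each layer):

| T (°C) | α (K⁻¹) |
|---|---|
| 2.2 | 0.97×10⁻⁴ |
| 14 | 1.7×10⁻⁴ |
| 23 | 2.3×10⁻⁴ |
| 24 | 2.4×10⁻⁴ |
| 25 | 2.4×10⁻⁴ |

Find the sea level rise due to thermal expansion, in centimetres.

28.3 cm of thermosteric rise

Layer 1 at 24 °C → α = 2.4×10⁻⁴ K⁻¹
Layer 2 at 14 °C → α = 1.7×10⁻⁴ K⁻¹
Layer 3 at 2.2 °C → α = 0.97×10⁻⁴ K⁻¹
1.6 × 2.4×10⁻⁴ × 280 = 0.10752 m
Layer 2: 1.1 × 740 × 1.7×10⁻⁴ = 0.13838 m
0.97×10⁻⁴ × 0.51 × 760 = 0.0375972 m
Δh = 0.10752 + 0.13838 + 0.0375972 = 0.2834972 m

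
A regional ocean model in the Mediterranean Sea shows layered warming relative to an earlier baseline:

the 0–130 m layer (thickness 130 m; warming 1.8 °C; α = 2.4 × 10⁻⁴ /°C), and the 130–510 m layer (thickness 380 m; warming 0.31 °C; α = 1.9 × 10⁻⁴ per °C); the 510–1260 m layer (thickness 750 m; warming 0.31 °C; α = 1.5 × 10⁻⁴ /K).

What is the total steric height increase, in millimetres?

110 mm

Layer 1: 130 × 1.8 × 2.4×10⁻⁴ = 0.05616 m
1.9×10⁻⁴ × 0.31 × 380 = 0.022382 m
750 × 0.31 × 1.5×10⁻⁴ = 0.034875 m
Δh = 0.05616 + 0.022382 + 0.034875 = 0.113417 m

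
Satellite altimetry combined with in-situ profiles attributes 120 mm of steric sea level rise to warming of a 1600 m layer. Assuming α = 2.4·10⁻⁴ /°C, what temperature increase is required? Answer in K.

0.313 K

ΔT = Δh/(αH) = 0.12 / (2.4×10⁻⁴ × 1600) = 0.3125 K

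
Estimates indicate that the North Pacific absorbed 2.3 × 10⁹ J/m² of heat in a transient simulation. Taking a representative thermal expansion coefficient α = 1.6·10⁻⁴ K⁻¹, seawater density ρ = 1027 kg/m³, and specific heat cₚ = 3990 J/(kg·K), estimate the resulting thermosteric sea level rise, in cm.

Δh = αQ/(ρcₚ) = 1.6×10⁻⁴ × 2.3×10⁹ / (1027 × 3990) ≈ 0.089806 m

Δh = 8.98 cm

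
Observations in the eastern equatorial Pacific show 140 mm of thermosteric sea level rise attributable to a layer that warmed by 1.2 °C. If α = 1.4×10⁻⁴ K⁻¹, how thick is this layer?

833 m

H = Δh/(αΔT) = 0.14 / (1.4×10⁻⁴ × 1.2) ≈ 833.3 m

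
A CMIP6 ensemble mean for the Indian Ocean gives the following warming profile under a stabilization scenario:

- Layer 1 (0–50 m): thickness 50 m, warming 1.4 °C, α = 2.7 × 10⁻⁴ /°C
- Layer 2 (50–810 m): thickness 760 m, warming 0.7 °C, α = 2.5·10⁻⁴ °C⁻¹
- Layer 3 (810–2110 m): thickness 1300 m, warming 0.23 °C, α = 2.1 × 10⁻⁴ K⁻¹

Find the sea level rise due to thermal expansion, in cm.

Layer 1: 1.4 × 2.7×10⁻⁴ × 50 = 0.01890 m
50–810 m: 760 × 0.7 × 2.5×10⁻⁴ = 0.13300 m
810–2110 m: 2.1×10⁻⁴ × 1300 × 0.23 = 0.06279 m
Δh = 0.01890 + 0.13300 + 0.06279 = 0.21469 m

Δh = 21 cm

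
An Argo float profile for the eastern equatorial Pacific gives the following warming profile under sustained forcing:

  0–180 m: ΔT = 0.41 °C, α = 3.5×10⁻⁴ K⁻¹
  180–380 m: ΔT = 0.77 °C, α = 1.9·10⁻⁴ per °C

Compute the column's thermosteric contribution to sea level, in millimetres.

0–180 m: 3.5×10⁻⁴ × 0.41 × 180 = 0.02583 m
Layer 2: 1.9×10⁻⁴ × 0.77 × 200 = 0.02926 m
Δh = 0.02583 + 0.02926 = 0.05509 m ≈ 55.1 mm

55.1 mm of thermosteric rise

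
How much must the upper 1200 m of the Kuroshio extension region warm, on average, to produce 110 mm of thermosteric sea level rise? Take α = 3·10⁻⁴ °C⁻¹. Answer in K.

ΔT = Δh/(αH) = 0.11 / (3×10⁻⁴ × 1200) ≈ 0.3056 K

ΔT ≈ 0.306 K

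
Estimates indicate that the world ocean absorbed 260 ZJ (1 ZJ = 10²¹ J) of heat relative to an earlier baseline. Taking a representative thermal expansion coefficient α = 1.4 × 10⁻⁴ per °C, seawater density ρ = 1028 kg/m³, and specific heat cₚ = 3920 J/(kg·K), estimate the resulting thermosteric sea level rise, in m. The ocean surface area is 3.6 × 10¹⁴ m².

0.0251 m

Per unit area: Q = 260×10²¹ / (3.6×10¹⁴) ≈ 7.222×10⁸ J/m²
Δh = αQ/(ρcₚ) = 1.4×10⁻⁴ × 7.222×10⁸ / (1028 × 3920) ≈ 0.02509 m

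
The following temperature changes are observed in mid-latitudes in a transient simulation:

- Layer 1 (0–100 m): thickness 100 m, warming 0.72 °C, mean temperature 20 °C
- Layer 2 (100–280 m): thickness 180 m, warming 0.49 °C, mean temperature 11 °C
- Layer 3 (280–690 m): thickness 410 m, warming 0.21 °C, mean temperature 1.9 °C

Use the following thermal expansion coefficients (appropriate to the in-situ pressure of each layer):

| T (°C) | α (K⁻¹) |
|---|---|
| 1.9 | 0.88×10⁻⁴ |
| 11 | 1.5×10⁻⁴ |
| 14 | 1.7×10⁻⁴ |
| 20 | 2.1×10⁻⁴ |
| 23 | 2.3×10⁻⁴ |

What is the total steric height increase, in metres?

0.036 m of thermosteric rise

Layer 1 at 20 °C → α = 2.1×10⁻⁴ K⁻¹
Layer 2 at 11 °C → α = 1.5×10⁻⁴ K⁻¹
Layer 3 at 1.9 °C → α = 0.88×10⁻⁴ K⁻¹
Layer 1: 0.72 × 100 × 2.1×10⁻⁴ = 0.01512 m
180 × 0.49 × 1.5×10⁻⁴ = 0.01323 m
280–690 m: 0.21 × 0.88×10⁻⁴ × 410 = 0.0075768 m
Δh = 0.01512 + 0.01323 + 0.0075768 = 0.0359268 m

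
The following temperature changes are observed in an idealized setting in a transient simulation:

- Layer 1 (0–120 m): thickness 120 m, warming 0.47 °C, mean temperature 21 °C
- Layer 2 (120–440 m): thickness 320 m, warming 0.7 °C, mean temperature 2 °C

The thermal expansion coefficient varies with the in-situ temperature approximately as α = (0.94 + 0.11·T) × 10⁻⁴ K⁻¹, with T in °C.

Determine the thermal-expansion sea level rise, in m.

Layer 1: α = (0.94 + 0.11×21)×10⁻⁴ = 3.25×10⁻⁴ K⁻¹
Layer 2: α = (0.94 + 0.11×2)×10⁻⁴ = 1.16×10⁻⁴ K⁻¹
120 × 0.47 × 3.25×10⁻⁴ = 0.01833 m
120–440 m: 320 × 0.7 × 1.16×10⁻⁴ = 0.025984 m
Δh = 0.01833 + 0.025984 = 0.044314 m ≈ 0.044 m

Δh = 0.044 m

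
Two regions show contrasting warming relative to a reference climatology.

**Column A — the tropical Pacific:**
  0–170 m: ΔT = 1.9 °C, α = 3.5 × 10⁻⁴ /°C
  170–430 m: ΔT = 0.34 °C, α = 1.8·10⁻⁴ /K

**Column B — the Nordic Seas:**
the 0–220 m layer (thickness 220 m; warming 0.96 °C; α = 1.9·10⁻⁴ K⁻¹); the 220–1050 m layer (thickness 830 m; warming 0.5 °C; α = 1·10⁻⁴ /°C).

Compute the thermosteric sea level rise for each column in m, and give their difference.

A: 0.129 m; B: 0.0816 m; difference 0.0473 m

A Layer 1: 1.9 × 3.5×10⁻⁴ × 170 = 0.11305 m
A 260 × 0.34 × 1.8×10⁻⁴ = 0.015912 m
A total: 0.128962 m
B 220 × 1.9×10⁻⁴ × 0.96 = 0.040128 m
B Layer 2: 1×10⁻⁴ × 830 × 0.5 = 0.04150 m
B total: 0.081628 m
Difference: 0.128962 − 0.081628 = 0.047334 m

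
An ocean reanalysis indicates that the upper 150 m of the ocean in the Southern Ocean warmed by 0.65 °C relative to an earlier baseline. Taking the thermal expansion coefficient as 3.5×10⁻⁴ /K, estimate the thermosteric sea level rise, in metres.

Δh = αΔT·H = 3.5×10⁻⁴ × 0.65 × 150 = 0.034125 m

0.0341 m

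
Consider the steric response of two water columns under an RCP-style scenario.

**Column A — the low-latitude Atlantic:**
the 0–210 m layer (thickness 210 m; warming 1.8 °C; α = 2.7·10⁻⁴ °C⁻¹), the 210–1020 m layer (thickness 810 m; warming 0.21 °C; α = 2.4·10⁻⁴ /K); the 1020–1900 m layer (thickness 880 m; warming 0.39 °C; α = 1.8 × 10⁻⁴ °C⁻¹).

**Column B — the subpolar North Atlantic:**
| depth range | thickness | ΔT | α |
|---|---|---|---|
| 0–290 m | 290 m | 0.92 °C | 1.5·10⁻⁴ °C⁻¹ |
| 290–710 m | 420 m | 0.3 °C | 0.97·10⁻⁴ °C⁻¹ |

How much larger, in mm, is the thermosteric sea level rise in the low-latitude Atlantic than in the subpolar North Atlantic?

150 mm larger

A 2.7×10⁻⁴ × 210 × 1.8 = 0.10206 m
A 210–1020 m: 810 × 2.4×10⁻⁴ × 0.21 = 0.040824 m
A Layer 3: 0.39 × 880 × 1.8×10⁻⁴ = 0.061776 m
A total: 0.20466 m
B 290 × 1.5×10⁻⁴ × 0.92 = 0.04002 m
B 290–710 m: 0.3 × 0.97×10⁻⁴ × 420 = 0.012222 m
B total: 0.052242 m
Difference: 0.20466 − 0.052242 = 0.152418 m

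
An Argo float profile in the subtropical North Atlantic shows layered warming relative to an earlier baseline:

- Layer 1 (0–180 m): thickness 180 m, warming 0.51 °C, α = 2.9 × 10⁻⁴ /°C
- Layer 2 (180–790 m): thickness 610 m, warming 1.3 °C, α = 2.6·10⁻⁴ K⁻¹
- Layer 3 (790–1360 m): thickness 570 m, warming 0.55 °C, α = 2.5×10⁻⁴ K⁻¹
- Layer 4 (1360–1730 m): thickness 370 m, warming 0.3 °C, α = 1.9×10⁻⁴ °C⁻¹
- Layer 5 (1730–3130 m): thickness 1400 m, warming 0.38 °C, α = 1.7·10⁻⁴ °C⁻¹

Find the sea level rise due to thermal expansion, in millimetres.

Δh = 423 mm

0–180 m: 180 × 2.9×10⁻⁴ × 0.51 = 0.026622 m
Layer 2: 1.3 × 2.6×10⁻⁴ × 610 = 0.20618 m
2.5×10⁻⁴ × 0.55 × 570 = 0.078375 m
Layer 4: 0.3 × 1.9×10⁻⁴ × 370 = 0.02109 m
1.7×10⁻⁴ × 1400 × 0.38 = 0.09044 m
Δh = 0.026622 + 0.20618 + 0.078375 + 0.02109 + 0.09044 = 0.422707 m ≈ 423 mm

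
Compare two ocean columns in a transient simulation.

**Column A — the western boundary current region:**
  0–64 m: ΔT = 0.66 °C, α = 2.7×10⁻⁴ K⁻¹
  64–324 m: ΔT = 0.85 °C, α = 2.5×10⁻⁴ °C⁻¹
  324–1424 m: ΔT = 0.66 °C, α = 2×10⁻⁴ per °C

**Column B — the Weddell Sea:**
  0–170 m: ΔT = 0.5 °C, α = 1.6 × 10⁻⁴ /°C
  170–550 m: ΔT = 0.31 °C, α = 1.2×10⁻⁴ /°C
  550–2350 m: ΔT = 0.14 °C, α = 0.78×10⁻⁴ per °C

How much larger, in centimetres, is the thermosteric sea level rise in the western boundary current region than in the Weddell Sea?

A 64 × 0.66 × 2.7×10⁻⁴ = 0.0114048 m
A Layer 2: 260 × 2.5×10⁻⁴ × 0.85 = 0.05525 m
A 0.66 × 2×10⁻⁴ × 1100 = 0.14520 m
A total: 0.2118548 m
B 0–170 m: 1.6×10⁻⁴ × 170 × 0.5 = 0.01360 m
B 380 × 0.31 × 1.2×10⁻⁴ = 0.014136 m
B 550–2350 m: 0.14 × 1800 × 0.78×10⁻⁴ = 0.019656 m
B total: 0.047392 m
Difference: 0.2118548 − 0.047392 = 0.1644628 m

16 cm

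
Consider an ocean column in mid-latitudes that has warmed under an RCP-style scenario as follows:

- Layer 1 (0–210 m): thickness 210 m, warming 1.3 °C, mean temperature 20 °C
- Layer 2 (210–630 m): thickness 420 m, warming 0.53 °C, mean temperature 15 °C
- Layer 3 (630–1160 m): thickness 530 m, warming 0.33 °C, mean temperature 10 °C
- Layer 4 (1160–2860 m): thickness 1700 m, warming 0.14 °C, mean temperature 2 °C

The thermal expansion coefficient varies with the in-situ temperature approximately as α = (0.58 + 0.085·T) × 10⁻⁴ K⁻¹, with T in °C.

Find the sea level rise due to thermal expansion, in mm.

Layer 1: α = (0.58 + 0.085×20)×10⁻⁴ = 2.28×10⁻⁴ K⁻¹
Layer 2: α = (0.58 + 0.085×15)×10⁻⁴ = 1.855×10⁻⁴ K⁻¹
Layer 3: α = (0.58 + 0.085×10)×10⁻⁴ = 1.43×10⁻⁴ K⁻¹
Layer 4: α = (0.58 + 0.085×2)×10⁻⁴ = 0.75×10⁻⁴ K⁻¹
Layer 1: 210 × 1.3 × 2.28×10⁻⁴ = 0.062244 m
1.855×10⁻⁴ × 0.53 × 420 = 0.0412923 m
630–1160 m: 0.33 × 1.43×10⁻⁴ × 530 = 0.0250107 m
0.75×10⁻⁴ × 0.14 × 1700 = 0.01785 m
Δh = 0.062244 + 0.0412923 + 0.0250107 + 0.01785 = 0.146397 m ≈ 146 mm

Δh = 146 mm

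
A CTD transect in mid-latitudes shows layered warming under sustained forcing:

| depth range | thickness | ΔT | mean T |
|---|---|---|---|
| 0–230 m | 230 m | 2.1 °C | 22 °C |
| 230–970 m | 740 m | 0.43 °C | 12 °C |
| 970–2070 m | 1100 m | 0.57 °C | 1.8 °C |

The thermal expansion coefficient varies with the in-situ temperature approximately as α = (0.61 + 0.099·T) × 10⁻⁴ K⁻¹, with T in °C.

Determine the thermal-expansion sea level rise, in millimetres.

Layer 1: α = (0.61 + 0.099×22)×10⁻⁴ = 2.788×10⁻⁴ K⁻¹
Layer 2: α = (0.61 + 0.099×12)×10⁻⁴ = 1.798×10⁻⁴ K⁻¹
Layer 3: α = (0.61 + 0.099×1.8)×10⁻⁴ = 0.7882×10⁻⁴ K⁻¹
0–230 m: 230 × 2.1 × 2.788×10⁻⁴ = 0.1346604 m
Layer 2: 740 × 0.43 × 1.798×10⁻⁴ = 0.05721236 m
0.7882×10⁻⁴ × 1100 × 0.57 = 0.04942014 m
Δh = 0.1346604 + 0.05721236 + 0.04942014 = 0.2412929 m

Δh = 241 mm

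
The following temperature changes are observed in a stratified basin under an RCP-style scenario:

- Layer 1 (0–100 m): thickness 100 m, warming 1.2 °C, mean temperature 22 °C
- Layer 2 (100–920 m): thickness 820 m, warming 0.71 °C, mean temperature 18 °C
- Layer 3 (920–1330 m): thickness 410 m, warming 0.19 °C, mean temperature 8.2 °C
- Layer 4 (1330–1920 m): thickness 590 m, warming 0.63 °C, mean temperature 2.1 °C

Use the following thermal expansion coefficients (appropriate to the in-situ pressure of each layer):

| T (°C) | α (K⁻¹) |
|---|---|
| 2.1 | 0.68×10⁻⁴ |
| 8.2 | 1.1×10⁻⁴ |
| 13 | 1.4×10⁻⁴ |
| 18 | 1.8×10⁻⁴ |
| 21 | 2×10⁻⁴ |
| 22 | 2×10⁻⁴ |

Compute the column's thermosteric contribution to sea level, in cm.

Δh ≈ 16.3 cm

Layer 1 at 22 °C → α = 2×10⁻⁴ K⁻¹
Layer 2 at 18 °C → α = 1.8×10⁻⁴ K⁻¹
Layer 3 at 8.2 °C → α = 1.1×10⁻⁴ K⁻¹
Layer 4 at 2.1 °C → α = 0.68×10⁻⁴ K⁻¹
2×10⁻⁴ × 100 × 1.2 = 0.02400 m
820 × 0.71 × 1.8×10⁻⁴ = 0.104796 m
920–1330 m: 1.1×10⁻⁴ × 0.19 × 410 = 0.008569 m
Layer 4: 590 × 0.63 × 0.68×10⁻⁴ = 0.0252756 m
Δh = 0.02400 + 0.104796 + 0.008569 + 0.0252756 = 0.1626406 m ≈ 16.3 cm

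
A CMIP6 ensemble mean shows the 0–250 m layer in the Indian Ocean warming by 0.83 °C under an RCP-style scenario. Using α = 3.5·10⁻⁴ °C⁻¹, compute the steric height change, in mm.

Δh = αΔT·H = 3.5×10⁻⁴ × 0.83 × 250 = 0.072625 m

72.6 mm of thermosteric rise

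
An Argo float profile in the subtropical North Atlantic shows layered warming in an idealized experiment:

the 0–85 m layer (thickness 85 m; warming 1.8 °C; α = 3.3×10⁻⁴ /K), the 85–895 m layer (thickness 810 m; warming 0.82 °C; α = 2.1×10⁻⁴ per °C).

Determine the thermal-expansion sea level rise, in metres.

Layer 1: 85 × 3.3×10⁻⁴ × 1.8 = 0.05049 m
2.1×10⁻⁴ × 810 × 0.82 = 0.139482 m
Δh = 0.05049 + 0.139482 = 0.189972 m ≈ 0.190 m

0.190 m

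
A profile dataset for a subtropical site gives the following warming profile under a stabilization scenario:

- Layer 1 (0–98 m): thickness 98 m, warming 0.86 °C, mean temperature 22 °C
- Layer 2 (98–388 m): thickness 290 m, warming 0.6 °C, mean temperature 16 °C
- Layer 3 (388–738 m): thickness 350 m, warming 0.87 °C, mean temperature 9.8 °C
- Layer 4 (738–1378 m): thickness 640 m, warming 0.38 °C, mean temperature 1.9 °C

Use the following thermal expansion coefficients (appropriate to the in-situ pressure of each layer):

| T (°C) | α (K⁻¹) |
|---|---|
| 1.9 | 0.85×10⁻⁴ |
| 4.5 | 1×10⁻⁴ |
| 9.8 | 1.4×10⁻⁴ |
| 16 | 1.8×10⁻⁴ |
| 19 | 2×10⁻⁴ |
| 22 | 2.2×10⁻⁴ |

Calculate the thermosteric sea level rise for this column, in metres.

Layer 1 at 22 °C → α = 2.2×10⁻⁴ K⁻¹
Layer 2 at 16 °C → α = 1.8×10⁻⁴ K⁻¹
Layer 3 at 9.8 °C → α = 1.4×10⁻⁴ K⁻¹
Layer 4 at 1.9 °C → α = 0.85×10⁻⁴ K⁻¹
0–98 m: 98 × 0.86 × 2.2×10⁻⁴ = 0.0185416 m
Layer 2: 290 × 0.6 × 1.8×10⁻⁴ = 0.03132 m
388–738 m: 350 × 0.87 × 1.4×10⁻⁴ = 0.04263 m
738–1378 m: 0.85×10⁻⁴ × 640 × 0.38 = 0.020672 m
Δh = 0.0185416 + 0.03132 + 0.04263 + 0.020672 = 0.1131636 m ≈ 0.113 m

Δh = 0.113 m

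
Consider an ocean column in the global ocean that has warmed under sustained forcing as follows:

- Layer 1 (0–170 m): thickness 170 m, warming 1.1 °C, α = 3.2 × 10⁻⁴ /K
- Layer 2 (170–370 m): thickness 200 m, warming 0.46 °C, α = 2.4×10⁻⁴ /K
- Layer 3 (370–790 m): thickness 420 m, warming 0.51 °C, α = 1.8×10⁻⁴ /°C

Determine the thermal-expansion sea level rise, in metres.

0.120 m

Layer 1: 1.1 × 3.2×10⁻⁴ × 170 = 0.05984 m
170–370 m: 200 × 0.46 × 2.4×10⁻⁴ = 0.02208 m
370–790 m: 0.51 × 420 × 1.8×10⁻⁴ = 0.038556 m
Δh = 0.05984 + 0.02208 + 0.038556 = 0.120476 m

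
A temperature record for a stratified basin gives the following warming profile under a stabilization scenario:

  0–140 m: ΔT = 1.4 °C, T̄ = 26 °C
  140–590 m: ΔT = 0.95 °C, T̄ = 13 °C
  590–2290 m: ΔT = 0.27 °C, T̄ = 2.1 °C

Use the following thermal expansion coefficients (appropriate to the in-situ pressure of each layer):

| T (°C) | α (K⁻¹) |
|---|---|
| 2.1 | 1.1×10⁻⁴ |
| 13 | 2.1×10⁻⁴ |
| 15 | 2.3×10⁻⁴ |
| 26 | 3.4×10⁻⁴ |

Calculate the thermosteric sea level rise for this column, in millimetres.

Δh = 207 mm

Layer 1 at 26 °C → α = 3.4×10⁻⁴ K⁻¹
Layer 2 at 13 °C → α = 2.1×10⁻⁴ K⁻¹
Layer 3 at 2.1 °C → α = 1.1×10⁻⁴ K⁻¹
Layer 1: 140 × 3.4×10⁻⁴ × 1.4 = 0.06664 m
Layer 2: 2.1×10⁻⁴ × 450 × 0.95 = 0.089775 m
Layer 3: 1700 × 1.1×10⁻⁴ × 0.27 = 0.05049 m
Δh = 0.06664 + 0.089775 + 0.05049 = 0.206905 m ≈ 207 mm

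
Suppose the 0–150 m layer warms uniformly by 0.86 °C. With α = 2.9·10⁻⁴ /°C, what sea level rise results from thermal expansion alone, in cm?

Δh = 3.7 cm

Δh = αΔT·H = 2.9×10⁻⁴ × 0.86 × 150 = 0.03741 m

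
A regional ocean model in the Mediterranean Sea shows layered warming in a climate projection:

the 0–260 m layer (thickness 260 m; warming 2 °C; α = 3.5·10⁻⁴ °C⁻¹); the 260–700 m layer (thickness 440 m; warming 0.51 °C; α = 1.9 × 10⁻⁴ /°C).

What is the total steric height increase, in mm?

Layer 1: 2 × 260 × 3.5×10⁻⁴ = 0.18200 m
260–700 m: 1.9×10⁻⁴ × 0.51 × 440 = 0.042636 m
Δh = 0.18200 + 0.042636 = 0.224636 m ≈ 225 mm

Δh = 225 mm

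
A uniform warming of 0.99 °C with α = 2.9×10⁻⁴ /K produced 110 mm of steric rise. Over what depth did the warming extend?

H = Δh/(αΔT) = 0.11 / (2.9×10⁻⁴ × 0.99) ≈ 383.1 m

H ≈ 383 m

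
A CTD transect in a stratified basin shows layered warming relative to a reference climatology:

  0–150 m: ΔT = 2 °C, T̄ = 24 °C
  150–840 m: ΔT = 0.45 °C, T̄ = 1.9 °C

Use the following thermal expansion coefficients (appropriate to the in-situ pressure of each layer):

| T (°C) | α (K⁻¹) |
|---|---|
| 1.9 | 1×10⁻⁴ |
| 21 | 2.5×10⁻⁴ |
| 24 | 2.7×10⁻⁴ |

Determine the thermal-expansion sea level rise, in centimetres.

Layer 1 at 24 °C → α = 2.7×10⁻⁴ K⁻¹
Layer 2 at 1.9 °C → α = 1×10⁻⁴ K⁻¹
150 × 2 × 2.7×10⁻⁴ = 0.08100 m
Layer 2: 0.45 × 690 × 1×10⁻⁴ = 0.03105 m
Δh = 0.08100 + 0.03105 = 0.11205 m

about 11.2 cm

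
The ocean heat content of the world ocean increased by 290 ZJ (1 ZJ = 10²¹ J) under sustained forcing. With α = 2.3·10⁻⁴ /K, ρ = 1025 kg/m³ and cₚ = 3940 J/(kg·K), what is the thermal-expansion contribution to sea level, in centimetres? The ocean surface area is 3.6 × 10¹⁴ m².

4.59 cm

Per unit area: Q = 290×10²¹ / (3.6×10¹⁴) ≈ 8.056×10⁸ J/m²
Δh = αQ/(ρcₚ) = 2.3×10⁻⁴ × 8.056×10⁸ / (1025 × 3940) ≈ 0.04588 m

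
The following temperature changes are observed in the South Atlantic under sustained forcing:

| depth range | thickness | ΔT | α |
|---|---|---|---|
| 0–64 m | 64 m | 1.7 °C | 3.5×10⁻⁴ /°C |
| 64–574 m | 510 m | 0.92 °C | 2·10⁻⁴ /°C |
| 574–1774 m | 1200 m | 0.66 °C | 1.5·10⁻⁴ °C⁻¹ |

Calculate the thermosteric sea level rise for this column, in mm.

250 mm of thermosteric rise

0–64 m: 64 × 1.7 × 3.5×10⁻⁴ = 0.03808 m
2×10⁻⁴ × 0.92 × 510 = 0.09384 m
Layer 3: 0.66 × 1200 × 1.5×10⁻⁴ = 0.11880 m
Δh = 0.03808 + 0.09384 + 0.11880 = 0.25072 m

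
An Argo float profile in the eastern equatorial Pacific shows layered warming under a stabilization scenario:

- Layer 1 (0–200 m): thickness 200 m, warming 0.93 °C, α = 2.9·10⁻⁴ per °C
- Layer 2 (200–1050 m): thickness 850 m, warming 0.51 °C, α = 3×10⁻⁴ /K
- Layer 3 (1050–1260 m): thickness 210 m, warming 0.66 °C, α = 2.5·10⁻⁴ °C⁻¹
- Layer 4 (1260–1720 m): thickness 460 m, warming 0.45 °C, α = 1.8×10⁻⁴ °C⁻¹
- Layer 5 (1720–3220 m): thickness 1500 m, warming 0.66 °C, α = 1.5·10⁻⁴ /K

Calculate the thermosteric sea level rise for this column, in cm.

about 40.4 cm

Layer 1: 2.9×10⁻⁴ × 200 × 0.93 = 0.05394 m
Layer 2: 0.51 × 3×10⁻⁴ × 850 = 0.13005 m
Layer 3: 2.5×10⁻⁴ × 210 × 0.66 = 0.03465 m
1.8×10⁻⁴ × 460 × 0.45 = 0.03726 m
0.66 × 1.5×10⁻⁴ × 1500 = 0.14850 m
Δh = 0.05394 + 0.13005 + 0.03465 + 0.03726 + 0.14850 = 0.40440 m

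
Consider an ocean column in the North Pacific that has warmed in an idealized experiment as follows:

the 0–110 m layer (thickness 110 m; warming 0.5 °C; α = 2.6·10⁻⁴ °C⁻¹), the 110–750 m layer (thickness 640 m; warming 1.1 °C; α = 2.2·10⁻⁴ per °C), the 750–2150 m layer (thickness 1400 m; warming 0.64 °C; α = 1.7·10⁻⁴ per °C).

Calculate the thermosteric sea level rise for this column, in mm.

322 mm

0–110 m: 2.6×10⁻⁴ × 110 × 0.5 = 0.01430 m
1.1 × 640 × 2.2×10⁻⁴ = 0.15488 m
0.64 × 1.7×10⁻⁴ × 1400 = 0.15232 m
Δh = 0.01430 + 0.15488 + 0.15232 = 0.32150 m ≈ 322 mm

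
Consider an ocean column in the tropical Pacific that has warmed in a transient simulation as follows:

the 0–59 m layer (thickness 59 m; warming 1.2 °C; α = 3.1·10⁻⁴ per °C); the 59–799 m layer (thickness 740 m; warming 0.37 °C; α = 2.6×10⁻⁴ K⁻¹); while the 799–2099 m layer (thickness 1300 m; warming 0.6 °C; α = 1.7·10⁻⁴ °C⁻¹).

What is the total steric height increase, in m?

1.2 × 59 × 3.1×10⁻⁴ = 0.021948 m
59–799 m: 0.37 × 2.6×10⁻⁴ × 740 = 0.071188 m
799–2099 m: 1300 × 1.7×10⁻⁴ × 0.6 = 0.13260 m
Δh = 0.021948 + 0.071188 + 0.13260 = 0.225736 m ≈ 0.23 m

about 0.23 m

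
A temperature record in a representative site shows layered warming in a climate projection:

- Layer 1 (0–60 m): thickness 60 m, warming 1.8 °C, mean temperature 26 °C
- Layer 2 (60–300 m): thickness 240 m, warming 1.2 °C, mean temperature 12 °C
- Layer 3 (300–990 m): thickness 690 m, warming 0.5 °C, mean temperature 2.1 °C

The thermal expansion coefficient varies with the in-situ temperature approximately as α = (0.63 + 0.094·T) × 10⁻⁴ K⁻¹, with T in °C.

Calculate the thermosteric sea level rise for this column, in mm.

about 112 mm

Layer 1: α = (0.63 + 0.094×26)×10⁻⁴ = 3.074×10⁻⁴ K⁻¹
Layer 2: α = (0.63 + 0.094×12)×10⁻⁴ = 1.758×10⁻⁴ K⁻¹
Layer 3: α = (0.63 + 0.094×2.1)×10⁻⁴ = 0.8274×10⁻⁴ K⁻¹
0–60 m: 3.074×10⁻⁴ × 1.8 × 60 = 0.0331992 m
60–300 m: 1.758×10⁻⁴ × 240 × 1.2 = 0.0506304 m
Layer 3: 690 × 0.5 × 0.8274×10⁻⁴ = 0.0285453 m
Δh = 0.0331992 + 0.0506304 + 0.0285453 = 0.1123749 m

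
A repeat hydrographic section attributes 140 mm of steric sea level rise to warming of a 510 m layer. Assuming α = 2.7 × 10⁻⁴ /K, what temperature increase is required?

1.02 K

ΔT = Δh/(αH) = 0.14 / (2.7×10⁻⁴ × 510) ≈ 1.017 K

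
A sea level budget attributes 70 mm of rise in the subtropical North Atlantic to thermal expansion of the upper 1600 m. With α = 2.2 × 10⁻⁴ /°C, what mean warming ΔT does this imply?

ΔT = Δh/(αH) = 0.07 / (2.2×10⁻⁴ × 1600) ≈ 0.1989 °C

0.20 °C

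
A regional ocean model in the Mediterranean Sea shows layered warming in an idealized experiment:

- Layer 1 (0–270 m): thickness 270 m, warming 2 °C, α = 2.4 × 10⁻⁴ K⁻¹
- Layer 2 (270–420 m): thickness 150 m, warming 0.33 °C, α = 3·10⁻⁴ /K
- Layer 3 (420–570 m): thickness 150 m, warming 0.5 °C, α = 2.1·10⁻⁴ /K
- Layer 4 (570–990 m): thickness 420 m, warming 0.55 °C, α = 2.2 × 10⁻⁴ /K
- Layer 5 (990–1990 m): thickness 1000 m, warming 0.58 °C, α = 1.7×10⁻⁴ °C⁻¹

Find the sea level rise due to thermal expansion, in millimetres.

2 × 270 × 2.4×10⁻⁴ = 0.12960 m
Layer 2: 3×10⁻⁴ × 0.33 × 150 = 0.01485 m
420–570 m: 2.1×10⁻⁴ × 0.5 × 150 = 0.01575 m
0.55 × 2.2×10⁻⁴ × 420 = 0.05082 m
1.7×10⁻⁴ × 0.58 × 1000 = 0.09860 m
Δh = 0.12960 + 0.01485 + 0.01575 + 0.05082 + 0.09860 = 0.30962 m

Δh ≈ 310 mm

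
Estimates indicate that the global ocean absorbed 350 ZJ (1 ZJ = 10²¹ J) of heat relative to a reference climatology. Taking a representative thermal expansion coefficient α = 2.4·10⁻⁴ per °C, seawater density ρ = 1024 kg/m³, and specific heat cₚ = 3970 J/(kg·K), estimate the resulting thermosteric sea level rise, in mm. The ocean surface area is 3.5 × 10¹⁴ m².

Per unit area: Q = 350×10²¹ / (3.5×10¹⁴) = 1×10⁹ J/m²
Δh = αQ/(ρcₚ) = 2.4×10⁻⁴ × 1×10⁹ / (1024 × 3970) ≈ 0.059037 m

Δh ≈ 59.0 mm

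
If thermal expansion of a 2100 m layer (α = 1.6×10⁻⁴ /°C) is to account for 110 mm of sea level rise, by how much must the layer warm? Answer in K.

ΔT = Δh/(αH) = 0.11 / (1.6×10⁻⁴ × 2100) ≈ 0.3274 K

about 0.327 K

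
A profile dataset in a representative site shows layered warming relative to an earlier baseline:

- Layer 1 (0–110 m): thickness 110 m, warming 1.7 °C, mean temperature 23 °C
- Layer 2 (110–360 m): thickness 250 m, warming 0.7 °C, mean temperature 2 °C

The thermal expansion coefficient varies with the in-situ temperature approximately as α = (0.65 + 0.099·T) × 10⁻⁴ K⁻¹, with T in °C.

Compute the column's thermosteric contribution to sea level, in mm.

69.6 mm of thermosteric rise

Layer 1: α = (0.65 + 0.099×23)×10⁻⁴ = 2.927×10⁻⁴ K⁻¹
Layer 2: α = (0.65 + 0.099×2)×10⁻⁴ = 0.848×10⁻⁴ K⁻¹
1.7 × 2.927×10⁻⁴ × 110 = 0.0547349 m
110–360 m: 0.7 × 0.848×10⁻⁴ × 250 = 0.01484 m
Δh = 0.0547349 + 0.01484 = 0.0695749 m ≈ 69.6 mm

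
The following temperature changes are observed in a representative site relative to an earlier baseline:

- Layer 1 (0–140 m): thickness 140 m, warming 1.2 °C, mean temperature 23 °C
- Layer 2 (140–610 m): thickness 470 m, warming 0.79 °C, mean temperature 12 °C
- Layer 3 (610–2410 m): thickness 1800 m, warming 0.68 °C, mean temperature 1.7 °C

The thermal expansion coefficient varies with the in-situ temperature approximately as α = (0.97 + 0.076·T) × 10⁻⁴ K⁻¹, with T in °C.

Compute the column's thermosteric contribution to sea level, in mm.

Layer 1: α = (0.97 + 0.076×23)×10⁻⁴ = 2.718×10⁻⁴ K⁻¹
Layer 2: α = (0.97 + 0.076×12)×10⁻⁴ = 1.882×10⁻⁴ K⁻¹
Layer 3: α = (0.97 + 0.076×1.7)×10⁻⁴ = 1.0992×10⁻⁴ K⁻¹
Layer 1: 2.718×10⁻⁴ × 1.2 × 140 = 0.0456624 m
140–610 m: 470 × 1.882×10⁻⁴ × 0.79 = 0.06987866 m
Layer 3: 0.68 × 1.0992×10⁻⁴ × 1800 = 0.13454208 m
Δh = 0.0456624 + 0.06987866 + 0.13454208 = 0.25008314 m ≈ 250 mm

Δh ≈ 250 mm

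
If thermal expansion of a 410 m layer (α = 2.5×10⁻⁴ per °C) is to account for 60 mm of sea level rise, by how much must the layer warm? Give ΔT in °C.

ΔT ≈ 0.585 °C

ΔT = Δh/(αH) = 0.06 / (2.5×10⁻⁴ × 410) ≈ 0.5854 °C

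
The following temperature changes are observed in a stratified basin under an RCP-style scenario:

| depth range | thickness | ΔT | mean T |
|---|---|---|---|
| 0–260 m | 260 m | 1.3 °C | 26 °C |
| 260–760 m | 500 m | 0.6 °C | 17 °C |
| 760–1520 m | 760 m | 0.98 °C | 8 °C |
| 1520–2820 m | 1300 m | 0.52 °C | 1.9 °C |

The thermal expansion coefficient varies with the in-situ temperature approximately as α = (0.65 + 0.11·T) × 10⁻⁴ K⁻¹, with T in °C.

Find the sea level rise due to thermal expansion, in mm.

Δh ≈ 366 mm

Layer 1: α = (0.65 + 0.11×26)×10⁻⁴ = 3.51×10⁻⁴ K⁻¹
Layer 2: α = (0.65 + 0.11×17)×10⁻⁴ = 2.52×10⁻⁴ K⁻¹
Layer 3: α = (0.65 + 0.11×8)×10⁻⁴ = 1.53×10⁻⁴ K⁻¹
Layer 4: α = (0.65 + 0.11×1.9)×10⁻⁴ = 0.859×10⁻⁴ K⁻¹
Layer 1: 260 × 3.51×10⁻⁴ × 1.3 = 0.118638 m
0.6 × 500 × 2.52×10⁻⁴ = 0.07560 m
Layer 3: 1.53×10⁻⁴ × 0.98 × 760 = 0.1139544 m
0.52 × 0.859×10⁻⁴ × 1300 = 0.0580684 m
Δh = 0.118638 + 0.07560 + 0.1139544 + 0.0580684 = 0.3662608 m ≈ 366 mm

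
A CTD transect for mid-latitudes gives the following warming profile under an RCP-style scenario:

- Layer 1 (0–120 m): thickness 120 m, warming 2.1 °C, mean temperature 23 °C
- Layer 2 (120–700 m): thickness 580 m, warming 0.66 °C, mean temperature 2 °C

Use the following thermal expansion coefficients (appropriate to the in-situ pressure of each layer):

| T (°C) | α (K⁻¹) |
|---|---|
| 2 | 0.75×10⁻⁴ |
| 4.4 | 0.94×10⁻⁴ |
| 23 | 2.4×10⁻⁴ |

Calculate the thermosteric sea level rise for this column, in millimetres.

Δh ≈ 89 mm

Layer 1 at 23 °C → α = 2.4×10⁻⁴ K⁻¹
Layer 2 at 2 °C → α = 0.75×10⁻⁴ K⁻¹
120 × 2.1 × 2.4×10⁻⁴ = 0.06048 m
120–700 m: 0.75×10⁻⁴ × 0.66 × 580 = 0.02871 m
Δh = 0.06048 + 0.02871 = 0.08919 m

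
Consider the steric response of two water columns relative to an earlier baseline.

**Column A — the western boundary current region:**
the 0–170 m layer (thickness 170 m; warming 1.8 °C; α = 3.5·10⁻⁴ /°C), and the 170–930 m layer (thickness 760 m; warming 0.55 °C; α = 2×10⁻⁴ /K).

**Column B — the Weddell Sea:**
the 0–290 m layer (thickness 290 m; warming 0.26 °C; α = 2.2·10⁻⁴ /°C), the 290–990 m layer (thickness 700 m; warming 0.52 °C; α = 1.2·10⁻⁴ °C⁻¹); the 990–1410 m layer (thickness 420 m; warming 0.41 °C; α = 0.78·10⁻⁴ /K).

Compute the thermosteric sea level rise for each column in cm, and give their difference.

Δh_A ≈ 19.1 cm, Δh_B ≈ 7.37 cm; difference ≈ 11.7 cm

A Layer 1: 170 × 1.8 × 3.5×10⁻⁴ = 0.10710 m
A Layer 2: 0.55 × 2×10⁻⁴ × 760 = 0.08360 m
A total: 0.19070 m
B Layer 1: 290 × 2.2×10⁻⁴ × 0.26 = 0.016588 m
B Layer 2: 700 × 0.52 × 1.2×10⁻⁴ = 0.04368 m
B Layer 3: 0.78×10⁻⁴ × 0.41 × 420 = 0.0134316 m
B total: 0.0736996 m
Difference: 0.19070 − 0.0736996 = 0.1170004 m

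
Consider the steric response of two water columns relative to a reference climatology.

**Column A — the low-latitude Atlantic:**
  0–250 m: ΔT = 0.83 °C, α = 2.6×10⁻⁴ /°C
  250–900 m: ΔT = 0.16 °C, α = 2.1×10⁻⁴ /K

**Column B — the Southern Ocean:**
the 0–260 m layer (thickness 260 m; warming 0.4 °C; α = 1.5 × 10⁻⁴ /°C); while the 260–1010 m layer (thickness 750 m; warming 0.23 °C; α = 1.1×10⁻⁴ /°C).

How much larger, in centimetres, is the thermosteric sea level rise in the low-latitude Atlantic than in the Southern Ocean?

A Layer 1: 0.83 × 250 × 2.6×10⁻⁴ = 0.05395 m
A Layer 2: 2.1×10⁻⁴ × 0.16 × 650 = 0.02184 m
A total: 0.07579 m
B Layer 1: 260 × 0.4 × 1.5×10⁻⁴ = 0.01560 m
B Layer 2: 1.1×10⁻⁴ × 750 × 0.23 = 0.018975 m
B total: 0.034575 m
Difference: 0.07579 − 0.034575 = 0.041215 m

4.1 cm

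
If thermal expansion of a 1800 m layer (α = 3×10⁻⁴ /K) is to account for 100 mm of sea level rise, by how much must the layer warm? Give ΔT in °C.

ΔT = Δh/(αH) = 0.1 / (3×10⁻⁴ × 1800) ≈ 0.1852 °C

0.185 °C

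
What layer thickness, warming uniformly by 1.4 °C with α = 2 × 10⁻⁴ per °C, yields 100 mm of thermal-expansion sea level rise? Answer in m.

357 m

H = Δh/(αΔT) = 0.1 / (2×10⁻⁴ × 1.4) ≈ 357.1 m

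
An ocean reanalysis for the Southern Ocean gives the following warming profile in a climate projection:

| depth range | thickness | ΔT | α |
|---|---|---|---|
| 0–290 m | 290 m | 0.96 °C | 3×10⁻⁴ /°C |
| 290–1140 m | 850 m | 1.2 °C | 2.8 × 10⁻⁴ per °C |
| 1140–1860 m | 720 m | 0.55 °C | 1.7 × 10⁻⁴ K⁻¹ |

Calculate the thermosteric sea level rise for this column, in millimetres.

Layer 1: 0.96 × 3×10⁻⁴ × 290 = 0.08352 m
850 × 1.2 × 2.8×10⁻⁴ = 0.28560 m
1140–1860 m: 720 × 1.7×10⁻⁴ × 0.55 = 0.06732 m
Δh = 0.08352 + 0.28560 + 0.06732 = 0.43644 m

Δh ≈ 440 mm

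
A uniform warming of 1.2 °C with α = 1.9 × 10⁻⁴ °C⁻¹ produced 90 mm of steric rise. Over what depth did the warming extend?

395 m

H = Δh/(αΔT) = 0.09 / (1.9×10⁻⁴ × 1.2) ≈ 394.7 m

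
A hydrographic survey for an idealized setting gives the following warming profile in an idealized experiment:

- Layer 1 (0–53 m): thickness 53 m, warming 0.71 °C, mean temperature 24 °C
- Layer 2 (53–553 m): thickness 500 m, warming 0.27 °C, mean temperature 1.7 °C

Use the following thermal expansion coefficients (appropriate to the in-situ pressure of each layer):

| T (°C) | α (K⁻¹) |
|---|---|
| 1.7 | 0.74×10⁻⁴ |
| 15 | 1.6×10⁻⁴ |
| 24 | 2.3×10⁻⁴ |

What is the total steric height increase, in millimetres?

Layer 1 at 24 °C → α = 2.3×10⁻⁴ K⁻¹
Layer 2 at 1.7 °C → α = 0.74×10⁻⁴ K⁻¹
Layer 1: 0.71 × 53 × 2.3×10⁻⁴ = 0.0086549 m
500 × 0.74×10⁻⁴ × 0.27 = 0.00999 m
Δh = 0.0086549 + 0.00999 = 0.0186449 m

Δh ≈ 18.6 mm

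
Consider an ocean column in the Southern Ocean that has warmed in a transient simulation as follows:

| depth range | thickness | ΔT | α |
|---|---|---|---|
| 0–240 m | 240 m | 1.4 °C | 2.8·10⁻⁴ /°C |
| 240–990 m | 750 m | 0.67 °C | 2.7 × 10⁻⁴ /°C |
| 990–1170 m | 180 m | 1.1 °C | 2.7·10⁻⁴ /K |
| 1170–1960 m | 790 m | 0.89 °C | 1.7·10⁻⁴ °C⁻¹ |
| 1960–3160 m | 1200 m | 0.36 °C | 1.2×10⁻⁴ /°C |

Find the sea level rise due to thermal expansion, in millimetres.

450 mm

Layer 1: 1.4 × 2.8×10⁻⁴ × 240 = 0.09408 m
240–990 m: 0.67 × 2.7×10⁻⁴ × 750 = 0.135675 m
Layer 3: 1.1 × 180 × 2.7×10⁻⁴ = 0.05346 m
1170–1960 m: 1.7×10⁻⁴ × 790 × 0.89 = 0.119527 m
1.2×10⁻⁴ × 0.36 × 1200 = 0.05184 m
Δh = 0.09408 + 0.135675 + 0.05346 + 0.119527 + 0.05184 = 0.454582 m ≈ 450 mm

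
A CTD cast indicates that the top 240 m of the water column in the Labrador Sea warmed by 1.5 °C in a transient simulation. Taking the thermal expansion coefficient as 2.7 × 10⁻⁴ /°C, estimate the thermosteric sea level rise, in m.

Δh = αΔT·H = 2.7×10⁻⁴ × 1.5 × 240 = 0.09720 m

0.0972 m of thermosteric rise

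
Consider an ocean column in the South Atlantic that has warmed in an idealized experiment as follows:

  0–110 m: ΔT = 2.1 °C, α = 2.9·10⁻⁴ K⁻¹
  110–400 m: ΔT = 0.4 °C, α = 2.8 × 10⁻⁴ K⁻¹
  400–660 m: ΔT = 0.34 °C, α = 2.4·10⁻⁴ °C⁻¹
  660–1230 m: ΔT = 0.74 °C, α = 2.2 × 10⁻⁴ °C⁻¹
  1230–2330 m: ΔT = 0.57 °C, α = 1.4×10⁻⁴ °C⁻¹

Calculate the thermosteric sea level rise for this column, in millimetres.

0–110 m: 110 × 2.9×10⁻⁴ × 2.1 = 0.06699 m
290 × 0.4 × 2.8×10⁻⁴ = 0.03248 m
Layer 3: 0.34 × 260 × 2.4×10⁻⁴ = 0.021216 m
Layer 4: 2.2×10⁻⁴ × 570 × 0.74 = 0.092796 m
Layer 5: 0.57 × 1100 × 1.4×10⁻⁴ = 0.08778 m
Δh = 0.06699 + 0.03248 + 0.021216 + 0.092796 + 0.08778 = 0.301262 m ≈ 300 mm

300 mm of thermosteric rise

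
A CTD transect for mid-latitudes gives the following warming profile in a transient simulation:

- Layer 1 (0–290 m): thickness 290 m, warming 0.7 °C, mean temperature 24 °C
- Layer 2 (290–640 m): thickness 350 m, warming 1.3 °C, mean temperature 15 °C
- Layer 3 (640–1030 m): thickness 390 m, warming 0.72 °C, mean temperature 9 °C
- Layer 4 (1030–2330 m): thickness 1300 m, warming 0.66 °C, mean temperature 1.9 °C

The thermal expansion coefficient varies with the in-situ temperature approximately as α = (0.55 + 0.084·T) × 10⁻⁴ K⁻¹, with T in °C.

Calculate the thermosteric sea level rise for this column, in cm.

Layer 1: α = (0.55 + 0.084×24)×10⁻⁴ = 2.566×10⁻⁴ K⁻¹
Layer 2: α = (0.55 + 0.084×15)×10⁻⁴ = 1.81×10⁻⁴ K⁻¹
Layer 3: α = (0.55 + 0.084×9)×10⁻⁴ = 1.306×10⁻⁴ K⁻¹
Layer 4: α = (0.55 + 0.084×1.9)×10⁻⁴ = 0.7096×10⁻⁴ K⁻¹
2.566×10⁻⁴ × 290 × 0.7 = 0.0520898 m
290–640 m: 350 × 1.81×10⁻⁴ × 1.3 = 0.082355 m
640–1030 m: 1.306×10⁻⁴ × 390 × 0.72 = 0.03667248 m
1030–2330 m: 0.66 × 1300 × 0.7096×10⁻⁴ = 0.06088368 m
Δh = 0.0520898 + 0.082355 + 0.03667248 + 0.06088368 = 0.23200096 m

23 cm of thermosteric rise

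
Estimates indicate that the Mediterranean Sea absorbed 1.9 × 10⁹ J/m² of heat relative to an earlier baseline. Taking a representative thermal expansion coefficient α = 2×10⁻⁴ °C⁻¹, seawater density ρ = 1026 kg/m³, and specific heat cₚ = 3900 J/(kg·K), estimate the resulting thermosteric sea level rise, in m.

Δh = 0.0950 m

Δh = αQ/(ρcₚ) = 2×10⁻⁴ × 1.9×10⁹ / (1026 × 3900) ≈ 0.094967 m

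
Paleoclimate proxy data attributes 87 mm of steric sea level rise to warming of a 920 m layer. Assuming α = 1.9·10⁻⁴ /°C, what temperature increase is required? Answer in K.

ΔT = Δh/(αH) = 0.087 / (1.9×10⁻⁴ × 920) ≈ 0.4977 K

0.498 K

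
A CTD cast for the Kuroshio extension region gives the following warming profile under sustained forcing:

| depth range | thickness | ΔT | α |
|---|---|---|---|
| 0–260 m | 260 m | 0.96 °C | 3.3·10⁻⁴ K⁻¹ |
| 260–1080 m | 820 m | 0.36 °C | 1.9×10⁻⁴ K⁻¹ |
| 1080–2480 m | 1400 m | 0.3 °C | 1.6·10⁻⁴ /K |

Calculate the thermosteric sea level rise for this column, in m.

about 0.21 m

Layer 1: 3.3×10⁻⁴ × 260 × 0.96 = 0.082368 m
1.9×10⁻⁴ × 820 × 0.36 = 0.056088 m
1080–2480 m: 1400 × 1.6×10⁻⁴ × 0.3 = 0.06720 m
Δh = 0.082368 + 0.056088 + 0.06720 = 0.205656 m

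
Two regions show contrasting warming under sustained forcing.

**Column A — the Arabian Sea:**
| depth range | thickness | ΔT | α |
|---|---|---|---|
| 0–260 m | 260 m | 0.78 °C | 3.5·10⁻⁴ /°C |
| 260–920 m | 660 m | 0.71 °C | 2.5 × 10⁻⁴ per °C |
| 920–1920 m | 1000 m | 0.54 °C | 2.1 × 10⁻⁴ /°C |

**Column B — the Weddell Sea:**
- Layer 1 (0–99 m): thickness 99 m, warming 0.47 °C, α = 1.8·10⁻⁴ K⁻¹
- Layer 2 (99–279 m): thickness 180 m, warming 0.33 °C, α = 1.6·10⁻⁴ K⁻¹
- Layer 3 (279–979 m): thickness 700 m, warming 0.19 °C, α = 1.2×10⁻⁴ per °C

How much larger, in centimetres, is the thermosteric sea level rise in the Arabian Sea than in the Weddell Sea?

A Layer 1: 0.78 × 260 × 3.5×10⁻⁴ = 0.07098 m
A Layer 2: 2.5×10⁻⁴ × 0.71 × 660 = 0.11715 m
A 920–1920 m: 0.54 × 2.1×10⁻⁴ × 1000 = 0.11340 m
A total: 0.30153 m
B Layer 1: 99 × 1.8×10⁻⁴ × 0.47 = 0.0083754 m
B 0.33 × 180 × 1.6×10⁻⁴ = 0.009504 m
B Layer 3: 0.19 × 1.2×10⁻⁴ × 700 = 0.01596 m
B total: 0.0338394 m
Difference: 0.30153 − 0.0338394 = 0.2676906 m

Δh_A − Δh_B ≈ 26.8 cm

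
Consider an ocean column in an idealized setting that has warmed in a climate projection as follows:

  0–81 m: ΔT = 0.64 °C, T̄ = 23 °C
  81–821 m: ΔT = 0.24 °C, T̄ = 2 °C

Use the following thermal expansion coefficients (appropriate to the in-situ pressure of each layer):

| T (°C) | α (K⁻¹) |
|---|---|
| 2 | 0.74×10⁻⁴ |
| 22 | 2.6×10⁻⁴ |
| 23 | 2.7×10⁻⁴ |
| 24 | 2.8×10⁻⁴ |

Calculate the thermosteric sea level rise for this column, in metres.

Layer 1 at 23 °C → α = 2.7×10⁻⁴ K⁻¹
Layer 2 at 2 °C → α = 0.74×10⁻⁴ K⁻¹
0–81 m: 81 × 0.64 × 2.7×10⁻⁴ = 0.0139968 m
Layer 2: 0.24 × 0.74×10⁻⁴ × 740 = 0.0131424 m
Δh = 0.0139968 + 0.0131424 = 0.0271392 m

0.0271 m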